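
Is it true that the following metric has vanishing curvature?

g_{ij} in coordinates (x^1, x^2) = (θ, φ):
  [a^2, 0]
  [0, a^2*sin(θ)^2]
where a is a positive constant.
Non-zero Christoffel symbols:
Γ^θ_{φ φ} = -sin(2*θ)/2
Γ^φ_{θ φ} = 1/tan(θ)
Ricci tensor: R_{θθ} = 1, R_{θφ} = 0, R_{φφ} = sin(θ)^2
The Ricci tensor is non-zero, so the Riemann tensor is non-zero: not flat.
No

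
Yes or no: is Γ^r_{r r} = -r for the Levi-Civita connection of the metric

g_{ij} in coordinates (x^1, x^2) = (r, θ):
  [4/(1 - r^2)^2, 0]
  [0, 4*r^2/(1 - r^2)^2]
Γ^r_{r r} = (1/2) g^{rr} (∂_r g_{rr} + ∂_r g_{rr} - ∂_r g_{rr}) = (1/2)((1 - r^2)^2/4)((16*r/(1 - r^2)^3) + (16*r/(1 - r^2)^3) - (16*r/(1 - r^2)^3)) = 2*r/(1 - r^2)
This differs from the proposed value -r.
No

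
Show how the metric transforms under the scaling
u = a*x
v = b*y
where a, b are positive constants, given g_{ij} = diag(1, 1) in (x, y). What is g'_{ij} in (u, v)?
Invert the transformation: x = u/a, y = v/b
g'_{ij} = (∂x^k/∂x'^i)(∂x^l/∂x'^j) g_{kl}; with g_{kl} = δ_{kl} this is Σ_k (∂x^k/∂x'^i)(∂x^k/∂x'^j).
Jacobian: ∂x/∂u = 1/a, ∂x/∂v = 0, ∂y/∂u = 0, ∂y/∂v = 1/b
g'_{uu} = (1/a)(1/a) + (0)(0) = 1/a^2
g'_{uv} = (1/a)(0) + (0)(1/b) = 0
g'_{vv} = (0)(0) + (1/b)(1/b) = 1/b^2
g'_{ij} = diag(1/a^2, 1/b^2)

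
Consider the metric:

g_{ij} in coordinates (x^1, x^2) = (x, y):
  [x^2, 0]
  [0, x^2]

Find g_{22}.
With x^1 = x, x^2 = y, g_{22} = g_{yy} is the row-2, column-2 entry of the matrix.
g_{22} = x^2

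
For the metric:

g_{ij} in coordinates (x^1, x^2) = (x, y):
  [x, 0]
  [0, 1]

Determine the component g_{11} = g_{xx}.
With x^1 = x, x^2 = y, g_{11} = g_{xx} is the row-1, column-1 entry of the matrix.
g_{11} = x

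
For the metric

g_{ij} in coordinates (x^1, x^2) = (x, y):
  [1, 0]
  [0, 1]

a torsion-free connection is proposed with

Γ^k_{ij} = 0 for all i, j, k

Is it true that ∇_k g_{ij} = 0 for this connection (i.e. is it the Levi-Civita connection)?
Using ∇_k g_{ij} = ∂_k g_{ij} - Γ^m_{ki} g_{mj} - Γ^m_{kj} g_{im}:
e.g. ∇_y g_{xx} = (0) - (0) - (0) = 0
Every component ∇_k g_{ij} vanishes: the connection is metric compatible.
Yes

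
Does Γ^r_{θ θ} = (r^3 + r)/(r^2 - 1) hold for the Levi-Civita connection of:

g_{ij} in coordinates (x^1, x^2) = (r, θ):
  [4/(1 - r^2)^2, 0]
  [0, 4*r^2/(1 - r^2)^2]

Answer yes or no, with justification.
Γ^r_{θ θ} = (1/2) g^{rr} (∂_θ g_{rθ} + ∂_θ g_{rθ} - ∂_r g_{θθ}) = (1/2)((1 - r^2)^2/4)((0) + (0) - (-8*(r^3 + r)/(r^2 - 1)^3)) = (r^3 + r)/(r^2 - 1)
This equals the proposed value (r^3 + r)/(r^2 - 1).
Yes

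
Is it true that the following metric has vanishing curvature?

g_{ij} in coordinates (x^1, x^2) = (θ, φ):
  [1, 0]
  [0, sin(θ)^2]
Non-zero Christoffel symbols:
Γ^θ_{φ φ} = -sin(2*θ)/2
Γ^φ_{θ φ} = 1/tan(θ)
Ricci tensor: R_{θθ} = 1, R_{θφ} = 0, R_{φφ} = sin(θ)^2
The Ricci tensor is non-zero, so the Riemann tensor is non-zero: not flat.
No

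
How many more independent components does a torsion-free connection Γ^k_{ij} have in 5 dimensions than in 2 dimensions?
Independent components in n dimensions: n × n(n+1)/2 = n^2(n+1)/2.
5D: 5 × 15 = 75
2D: 2 × 3 = 6
Difference = 75 - 6 = 69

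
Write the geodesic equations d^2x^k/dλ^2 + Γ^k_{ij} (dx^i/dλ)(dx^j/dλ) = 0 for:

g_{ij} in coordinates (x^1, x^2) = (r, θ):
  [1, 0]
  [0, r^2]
Geodesic equation: d^2x^k/dλ^2 + Γ^k_{ij} (dx^i/dλ)(dx^j/dλ) = 0.
Non-zero Christoffel symbols:
Γ^r_{θ θ} = -r
Γ^θ_{r θ} = 1/r
Substituting (the symmetric pair Γ^k_{ij}, Γ^k_{ji} combines into a factor 2):
d^2r/dλ^2 - r (dθ/dλ)^2 = 0
d^2θ/dλ^2 + (2/r) (dr/dλ)(dθ/dλ) = 0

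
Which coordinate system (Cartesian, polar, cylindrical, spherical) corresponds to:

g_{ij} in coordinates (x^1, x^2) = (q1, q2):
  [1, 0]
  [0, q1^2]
The line element ds^2 = dq1^2 + q1^2 dq2^2 is dr^2 + r^2 dθ^2 with q1 = r, q2 = θ.
polar coordinates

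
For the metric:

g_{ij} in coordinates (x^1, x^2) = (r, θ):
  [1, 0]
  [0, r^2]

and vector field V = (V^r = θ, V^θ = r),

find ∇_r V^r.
Non-zero Christoffel symbols:
Γ^r_{θ θ} = -r
Γ^θ_{r θ} = 1/r
∇_r V^r = ∂_r V^r + Γ^r_{r j} V^j
  = (0) + (0)(θ) + (0)(r)
  = 0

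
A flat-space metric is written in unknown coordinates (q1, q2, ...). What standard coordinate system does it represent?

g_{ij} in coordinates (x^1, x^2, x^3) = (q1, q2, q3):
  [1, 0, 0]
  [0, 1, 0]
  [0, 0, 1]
All components are constant and the metric is the identity, i.e. orthonormal rectilinear coordinates.
Cartesian (3D) coordinates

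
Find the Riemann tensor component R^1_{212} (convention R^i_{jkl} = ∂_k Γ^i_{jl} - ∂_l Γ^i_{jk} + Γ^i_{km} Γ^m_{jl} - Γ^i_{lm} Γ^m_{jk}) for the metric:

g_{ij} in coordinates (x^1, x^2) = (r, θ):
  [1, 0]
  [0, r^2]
Non-zero Christoffel symbols (Γ^k_{ij} = Γ^k_{ji}):
Γ^r_{θ θ} = -r
Γ^θ_{r θ} = 1/r
R^r_{θ r θ} = ∂_r Γ^r_{θ θ} - ∂_θ Γ^r_{θ r} + Γ^r_{r m} Γ^m_{θ θ} - Γ^r_{θ m} Γ^m_{θ r}
  = (-1) - (0) + (0) - (-1) = 0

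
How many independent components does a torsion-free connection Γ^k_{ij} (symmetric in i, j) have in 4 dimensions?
Γ^k_{ij} has n choices for the upper index and n(n+1)/2 independent symmetric lower index pairs.
Total = 4 × 4×5/2 = 4 × 10 = 40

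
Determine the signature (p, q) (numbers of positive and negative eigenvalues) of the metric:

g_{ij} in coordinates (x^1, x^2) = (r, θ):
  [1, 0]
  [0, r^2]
The metric is diagonal, so its eigenvalues are the diagonal entries: 1, r^2 (at a generic point, where coordinate-dependent entries are positive).
2 positive, 0 negative.
(2, 0) - Riemannian (positive definite)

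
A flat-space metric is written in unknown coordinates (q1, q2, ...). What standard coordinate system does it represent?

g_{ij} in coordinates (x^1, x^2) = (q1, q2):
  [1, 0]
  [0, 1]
All components are constant and the metric is the identity, i.e. orthonormal rectilinear coordinates.
Cartesian (2D) coordinates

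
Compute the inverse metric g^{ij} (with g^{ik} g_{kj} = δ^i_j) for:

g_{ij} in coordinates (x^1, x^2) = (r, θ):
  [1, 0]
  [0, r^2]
The metric is diagonal, so g^{ij} is diagonal with entries 1/g_{ii}: diag(1, 1/(r^2)).
g^{ij}:
  [1, 0]
  [0, 1/r^2]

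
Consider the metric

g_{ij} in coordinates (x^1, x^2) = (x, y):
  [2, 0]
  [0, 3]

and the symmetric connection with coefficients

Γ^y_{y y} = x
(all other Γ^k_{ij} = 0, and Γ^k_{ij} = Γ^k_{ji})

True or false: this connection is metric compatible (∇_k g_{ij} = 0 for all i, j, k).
Using ∇_k g_{ij} = ∂_k g_{ij} - Γ^m_{ki} g_{mj} - Γ^m_{kj} g_{im}:
∇_y g_{yy} = (0) - (3*x) - (3*x) = -6*x ≠ 0
So the connection is not metric compatible (it is not the Levi-Civita connection).
False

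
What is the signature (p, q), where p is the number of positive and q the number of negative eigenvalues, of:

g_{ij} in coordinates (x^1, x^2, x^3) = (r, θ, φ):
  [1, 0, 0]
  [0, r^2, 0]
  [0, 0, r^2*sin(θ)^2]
The metric is diagonal, so its eigenvalues are the diagonal entries: 1, r^2, r^2*sin(θ)^2 (at a generic point, where coordinate-dependent entries are positive).
3 positive, 0 negative.
(3, 0) - Riemannian (positive definite)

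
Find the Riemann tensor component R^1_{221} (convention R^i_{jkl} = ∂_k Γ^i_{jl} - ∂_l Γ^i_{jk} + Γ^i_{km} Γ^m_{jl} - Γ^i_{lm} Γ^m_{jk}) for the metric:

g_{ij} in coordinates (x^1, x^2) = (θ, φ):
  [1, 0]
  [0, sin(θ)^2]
Non-zero Christoffel symbols (Γ^k_{ij} = Γ^k_{ji}):
Γ^θ_{φ φ} = -sin(2*θ)/2
Γ^φ_{θ φ} = 1/tan(θ)
R^θ_{φ φ θ} = ∂_φ Γ^θ_{φ θ} - ∂_θ Γ^θ_{φ φ} + Γ^θ_{φ m} Γ^m_{φ θ} - Γ^θ_{θ m} Γ^m_{φ φ}
  = (0) - (-cos(2*θ)) + (-cos(θ)^2) - (0) = -sin(θ)^2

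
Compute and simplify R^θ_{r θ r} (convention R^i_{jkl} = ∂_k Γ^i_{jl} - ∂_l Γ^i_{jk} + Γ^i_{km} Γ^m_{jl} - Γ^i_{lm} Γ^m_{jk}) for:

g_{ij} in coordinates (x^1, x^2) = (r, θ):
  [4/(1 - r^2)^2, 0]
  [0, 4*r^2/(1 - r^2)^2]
Non-zero Christoffel symbols (Γ^k_{ij} = Γ^k_{ji}):
Γ^r_{r r} = 2*r/(1 - r^2)
Γ^r_{θ θ} = (r^3 + r)/(r^2 - 1)
Γ^θ_{r θ} = (-r^2 - 1)/(r^3 - r)
R^θ_{r θ r} = ∂_θ Γ^θ_{r r} - ∂_r Γ^θ_{r θ} + Γ^θ_{θ m} Γ^m_{r r} - Γ^θ_{r m} Γ^m_{r θ}
  = (0) - ((r^4 + 4*r^2 - 1)/(r^3 - r)^2) + (2*(r^2 + 1)/(r^2 - 1)^2) - ((r^2 + 1)^2/(r^3 - r)^2) = -4/(r^2 - 1)^2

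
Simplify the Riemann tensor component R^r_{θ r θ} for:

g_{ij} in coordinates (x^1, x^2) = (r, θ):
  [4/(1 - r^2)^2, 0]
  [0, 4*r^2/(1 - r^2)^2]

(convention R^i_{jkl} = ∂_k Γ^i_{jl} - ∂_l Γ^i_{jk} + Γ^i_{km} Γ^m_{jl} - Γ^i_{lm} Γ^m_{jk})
Non-zero Christoffel symbols (Γ^k_{ij} = Γ^k_{ji}):
Γ^r_{r r} = 2*r/(1 - r^2)
Γ^r_{θ θ} = (r^3 + r)/(r^2 - 1)
Γ^θ_{r θ} = (-r^2 - 1)/(r^3 - r)
R^r_{θ r θ} = ∂_r Γ^r_{θ θ} - ∂_θ Γ^r_{θ r} + Γ^r_{r m} Γ^m_{θ θ} - Γ^r_{θ m} Γ^m_{θ r}
  = ((r^4 - 4*r^2 - 1)/(r^2 - 1)^2) - (0) + (-2*r^2*(r^2 + 1)/(r^2 - 1)^2) - (-(r^2 + 1)^2/(r^2 - 1)^2) = -4*r^2/(r^2 - 1)^2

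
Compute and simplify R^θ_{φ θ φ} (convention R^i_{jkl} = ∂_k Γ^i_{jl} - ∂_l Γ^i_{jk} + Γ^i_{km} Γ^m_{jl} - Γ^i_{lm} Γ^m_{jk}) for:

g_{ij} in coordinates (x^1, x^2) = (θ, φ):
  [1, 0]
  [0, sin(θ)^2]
Non-zero Christoffel symbols (Γ^k_{ij} = Γ^k_{ji}):
Γ^θ_{φ φ} = -sin(2*θ)/2
Γ^φ_{θ φ} = 1/tan(θ)
R^θ_{φ θ φ} = ∂_θ Γ^θ_{φ φ} - ∂_φ Γ^θ_{φ θ} + Γ^θ_{θ m} Γ^m_{φ φ} - Γ^θ_{φ m} Γ^m_{φ θ}
  = (-cos(2*θ)) - (0) + (0) - (-cos(θ)^2) = sin(θ)^2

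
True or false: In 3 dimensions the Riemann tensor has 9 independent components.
n^2(n^2-1)/12 = 9·8/12 = 6 independent components for n = 3.
False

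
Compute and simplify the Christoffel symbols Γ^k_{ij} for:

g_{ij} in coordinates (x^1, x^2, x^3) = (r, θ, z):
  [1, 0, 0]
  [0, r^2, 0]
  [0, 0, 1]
Using Γ^k_{ij} = (1/2) g^{km} (∂_i g_{mj} + ∂_j g_{mi} - ∂_m g_{ij}); the metric is diagonal, so only the m = k term contributes.
Non-zero symbols (using the symmetry Γ^k_{ij} = Γ^k_{ji}):
Γ^r_{θ θ} = (1/2) g^{rr} (∂_θ g_{rθ} + ∂_θ g_{rθ} - ∂_r g_{θθ}) = (1/2)(1)((0) + (0) - (2*r)) = -r
Γ^θ_{r θ} = (1/2) g^{θθ} (∂_r g_{θθ} + ∂_θ g_{θr} - ∂_θ g_{rθ}) = (1/2)(1/r^2)((2*r) + (0) - (0)) = 1/r
All other Christoffel symbols are zero.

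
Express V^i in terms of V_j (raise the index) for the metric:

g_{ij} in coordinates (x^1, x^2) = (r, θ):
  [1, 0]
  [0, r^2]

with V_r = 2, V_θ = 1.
Inverse metric (diagonal): g^{rr} = 1, g^{θθ} = 1/r^2
V^i = g^{ij} V_j:
V^r = (1)(2) + (0)(1) = 2
V^θ = (0)(2) + (1/r^2)(1) = 1/r^2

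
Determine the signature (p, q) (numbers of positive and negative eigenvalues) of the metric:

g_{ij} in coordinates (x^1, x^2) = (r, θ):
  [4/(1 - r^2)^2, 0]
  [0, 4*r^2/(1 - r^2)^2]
The metric is diagonal, so its eigenvalues are the diagonal entries: 4/(1 - r^2)^2, 4*r^2/(1 - r^2)^2 (at a generic point, where coordinate-dependent entries are positive).
2 positive, 0 negative.
(2, 0) - Riemannian (positive definite)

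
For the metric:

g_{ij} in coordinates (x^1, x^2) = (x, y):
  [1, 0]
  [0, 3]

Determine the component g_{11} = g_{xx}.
With x^1 = x, x^2 = y, g_{11} = g_{xx} is the row-1, column-1 entry of the matrix.
g_{11} = 1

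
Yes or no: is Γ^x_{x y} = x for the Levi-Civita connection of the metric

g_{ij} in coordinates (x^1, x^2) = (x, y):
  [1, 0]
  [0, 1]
Γ^x_{x y} = (1/2) g^{xx} (∂_x g_{xy} + ∂_y g_{xx} - ∂_x g_{xy}) = (1/2)(1)((0) + (0) - (0)) = 0
This differs from the proposed value x.
No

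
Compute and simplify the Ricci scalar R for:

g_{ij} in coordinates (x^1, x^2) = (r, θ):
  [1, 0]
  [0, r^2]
Non-zero Christoffel symbols (Γ^k_{ij} = Γ^k_{ji}):
Γ^r_{θ θ} = -r
Γ^θ_{r θ} = 1/r
Ricci tensor (R_{ij} = R^k_{ikj}): R_{rr} = 0, R_{rθ} = 0, R_{θθ} = 0
Inverse metric: g^{rr} = 1, g^{θθ} = 1/r^2
R = g^{ij} R_{ij} = (1)(0) + (1/r^2)(0) = 0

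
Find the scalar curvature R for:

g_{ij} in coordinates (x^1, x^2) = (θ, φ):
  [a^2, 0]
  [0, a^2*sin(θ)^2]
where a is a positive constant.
Non-zero Christoffel symbols (Γ^k_{ij} = Γ^k_{ji}):
Γ^θ_{φ φ} = -sin(2*θ)/2
Γ^φ_{θ φ} = 1/tan(θ)
Ricci tensor (R_{ij} = R^k_{ikj}): R_{θθ} = 1, R_{θφ} = 0, R_{φφ} = sin(θ)^2
Inverse metric: g^{θθ} = 1/a^2, g^{φφ} = 1/(a^2*sin(θ)^2)
R = g^{ij} R_{ij} = (1/a^2)(1) + (1/(a^2*sin(θ)^2))(sin(θ)^2) = 2/a^2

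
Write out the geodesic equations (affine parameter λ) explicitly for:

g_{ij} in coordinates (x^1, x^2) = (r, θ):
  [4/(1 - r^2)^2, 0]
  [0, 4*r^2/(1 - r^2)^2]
Geodesic equation: d^2x^k/dλ^2 + Γ^k_{ij} (dx^i/dλ)(dx^j/dλ) = 0.
Non-zero Christoffel symbols:
Γ^r_{r r} = 2*r/(1 - r^2)
Γ^r_{θ θ} = (r^3 + r)/(r^2 - 1)
Γ^θ_{r θ} = (-r^2 - 1)/(r^3 - r)
Substituting (the symmetric pair Γ^k_{ij}, Γ^k_{ji} combines into a factor 2):
d^2r/dλ^2 + (2*r/(1 - r^2)) (dr/dλ)^2 + ((r^3 + r)/(r^2 - 1)) (dθ/dλ)^2 = 0
d^2θ/dλ^2 + ((-2*r^2 - 2)/(r^3 - r)) (dr/dλ)(dθ/dλ) = 0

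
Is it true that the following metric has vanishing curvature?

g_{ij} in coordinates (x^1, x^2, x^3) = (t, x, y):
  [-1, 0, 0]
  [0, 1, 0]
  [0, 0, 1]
All metric components are constant, so every Christoffel symbol vanishes and R^i_{jkl} = 0.
Yes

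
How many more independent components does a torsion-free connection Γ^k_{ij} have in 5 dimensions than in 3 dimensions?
Independent components in n dimensions: n × n(n+1)/2 = n^2(n+1)/2.
5D: 5 × 15 = 75
3D: 3 × 6 = 18
Difference = 75 - 18 = 57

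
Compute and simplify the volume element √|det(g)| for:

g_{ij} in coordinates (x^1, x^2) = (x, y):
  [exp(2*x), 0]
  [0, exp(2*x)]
det(g) = exp(4*x)
√|det(g)| = exp(2*x)
Volume element: dV = exp(2*x) dx dy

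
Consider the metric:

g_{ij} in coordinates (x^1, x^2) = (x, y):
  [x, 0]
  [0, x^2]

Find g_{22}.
With x^1 = x, x^2 = y, g_{22} = g_{yy} is the row-2, column-2 entry of the matrix.
g_{22} = x^2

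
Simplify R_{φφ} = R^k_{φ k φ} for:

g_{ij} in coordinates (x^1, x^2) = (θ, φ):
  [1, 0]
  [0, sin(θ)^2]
Non-zero Christoffel symbols (Γ^k_{ij} = Γ^k_{ji}):
Γ^θ_{φ φ} = -sin(2*θ)/2
Γ^φ_{θ φ} = 1/tan(θ)
R^θ_{φ θ φ} = ∂_θ Γ^θ_{φ φ} - ∂_φ Γ^θ_{φ θ} + Γ^θ_{θ m} Γ^m_{φ φ} - Γ^θ_{φ m} Γ^m_{φ θ}
  = (-cos(2*θ)) - (0) + (0) - (-cos(θ)^2) = sin(θ)^2
R^φ_{φ φ φ} = 0 (a repeated index in an antisymmetric pair)
R_{φφ} = R^θ_{φ θ φ} + R^φ_{φ φ φ} = (sin(θ)^2) + (0) = sin(θ)^2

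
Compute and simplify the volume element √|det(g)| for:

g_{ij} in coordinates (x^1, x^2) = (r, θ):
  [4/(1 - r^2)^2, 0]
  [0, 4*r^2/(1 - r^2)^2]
det(g) = 16*r^2/(1 - r^2)^4
√|det(g)| = 4*r/(r^2 - 1)^2
Volume element: dV = 4*r/(r^2 - 1)^2 dr dθ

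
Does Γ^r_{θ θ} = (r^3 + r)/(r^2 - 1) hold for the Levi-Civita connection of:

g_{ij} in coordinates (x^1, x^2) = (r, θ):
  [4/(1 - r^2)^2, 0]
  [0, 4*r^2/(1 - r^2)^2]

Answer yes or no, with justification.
Γ^r_{θ θ} = (1/2) g^{rr} (∂_θ g_{rθ} + ∂_θ g_{rθ} - ∂_r g_{θθ}) = (1/2)((1 - r^2)^2/4)((0) + (0) - (-8*(r^3 + r)/(r^2 - 1)^3)) = (r^3 + r)/(r^2 - 1)
This equals the proposed value (r^3 + r)/(r^2 - 1).
Yes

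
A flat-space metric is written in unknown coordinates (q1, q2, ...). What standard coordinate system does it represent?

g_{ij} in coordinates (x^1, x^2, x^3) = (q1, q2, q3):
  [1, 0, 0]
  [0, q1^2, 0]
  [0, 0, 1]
The line element ds^2 = dq1^2 + q1^2 dq2^2 + dq3^2 is dr^2 + r^2 dθ^2 + dz^2 with q1 = r, q2 = θ, q3 = z.
cylindrical coordinates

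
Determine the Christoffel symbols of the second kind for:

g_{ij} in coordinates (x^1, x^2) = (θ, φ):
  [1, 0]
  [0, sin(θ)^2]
Using Γ^k_{ij} = (1/2) g^{km} (∂_i g_{mj} + ∂_j g_{mi} - ∂_m g_{ij}); the metric is diagonal, so only the m = k term contributes.
Non-zero symbols (using the symmetry Γ^k_{ij} = Γ^k_{ji}):
Γ^θ_{φ φ} = (1/2) g^{θθ} (∂_φ g_{θφ} + ∂_φ g_{θφ} - ∂_θ g_{φφ}) = (1/2)(1)((0) + (0) - (sin(2*θ))) = -sin(2*θ)/2
Γ^φ_{θ φ} = (1/2) g^{φφ} (∂_θ g_{φφ} + ∂_φ g_{φθ} - ∂_φ g_{θφ}) = (1/2)(1/sin(θ)^2)((sin(2*θ)) + (0) - (0)) = 1/tan(θ)
All other Christoffel symbols are zero.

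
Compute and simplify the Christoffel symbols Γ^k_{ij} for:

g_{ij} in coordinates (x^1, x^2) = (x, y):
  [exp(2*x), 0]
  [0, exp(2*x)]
Using Γ^k_{ij} = (1/2) g^{km} (∂_i g_{mj} + ∂_j g_{mi} - ∂_m g_{ij}); the metric is diagonal, so only the m = k term contributes.
Non-zero symbols (using the symmetry Γ^k_{ij} = Γ^k_{ji}):
Γ^x_{x x} = (1/2) g^{xx} (∂_x g_{xx} + ∂_x g_{xx} - ∂_x g_{xx}) = (1/2)(exp(-2*x))((2*exp(2*x)) + (2*exp(2*x)) - (2*exp(2*x))) = 1
Γ^x_{y y} = (1/2) g^{xx} (∂_y g_{xy} + ∂_y g_{xy} - ∂_x g_{yy}) = (1/2)(exp(-2*x))((0) + (0) - (2*exp(2*x))) = -1
Γ^y_{x y} = (1/2) g^{yy} (∂_x g_{yy} + ∂_y g_{yx} - ∂_y g_{xy}) = (1/2)(exp(-2*x))((2*exp(2*x)) + (0) - (0)) = 1
All other Christoffel symbols are zero.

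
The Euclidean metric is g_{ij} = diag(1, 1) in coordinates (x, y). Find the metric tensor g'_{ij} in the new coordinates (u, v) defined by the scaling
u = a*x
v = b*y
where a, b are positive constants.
Invert the transformation: x = u/a, y = v/b
g'_{ij} = (∂x^k/∂x'^i)(∂x^l/∂x'^j) g_{kl}; with g_{kl} = δ_{kl} this is Σ_k (∂x^k/∂x'^i)(∂x^k/∂x'^j).
Jacobian: ∂x/∂u = 1/a, ∂x/∂v = 0, ∂y/∂u = 0, ∂y/∂v = 1/b
g'_{uu} = (1/a)(1/a) + (0)(0) = 1/a^2
g'_{uv} = (1/a)(0) + (0)(1/b) = 0
g'_{vv} = (0)(0) + (1/b)(1/b) = 1/b^2
g'_{ij} = diag(1/a^2, 1/b^2)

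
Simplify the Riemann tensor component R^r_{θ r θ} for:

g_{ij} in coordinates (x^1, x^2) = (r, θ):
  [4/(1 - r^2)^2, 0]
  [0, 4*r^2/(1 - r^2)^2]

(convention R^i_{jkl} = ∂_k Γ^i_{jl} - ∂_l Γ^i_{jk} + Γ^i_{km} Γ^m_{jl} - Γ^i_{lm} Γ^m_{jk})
Non-zero Christoffel symbols (Γ^k_{ij} = Γ^k_{ji}):
Γ^r_{r r} = 2*r/(1 - r^2)
Γ^r_{θ θ} = (r^3 + r)/(r^2 - 1)
Γ^θ_{r θ} = (-r^2 - 1)/(r^3 - r)
R^r_{θ r θ} = ∂_r Γ^r_{θ θ} - ∂_θ Γ^r_{θ r} + Γ^r_{r m} Γ^m_{θ θ} - Γ^r_{θ m} Γ^m_{θ r}
  = ((r^4 - 4*r^2 - 1)/(r^2 - 1)^2) - (0) + (-2*r^2*(r^2 + 1)/(r^2 - 1)^2) - (-(r^2 + 1)^2/(r^2 - 1)^2) = -4*r^2/(r^2 - 1)^2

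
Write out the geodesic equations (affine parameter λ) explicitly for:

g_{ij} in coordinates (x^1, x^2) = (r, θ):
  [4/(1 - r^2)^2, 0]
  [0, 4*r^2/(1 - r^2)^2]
Geodesic equation: d^2x^k/dλ^2 + Γ^k_{ij} (dx^i/dλ)(dx^j/dλ) = 0.
Non-zero Christoffel symbols:
Γ^r_{r r} = 2*r/(1 - r^2)
Γ^r_{θ θ} = (r^3 + r)/(r^2 - 1)
Γ^θ_{r θ} = (-r^2 - 1)/(r^3 - r)
Substituting (the symmetric pair Γ^k_{ij}, Γ^k_{ji} combines into a factor 2):
d^2r/dλ^2 + (2*r/(1 - r^2)) (dr/dλ)^2 + ((r^3 + r)/(r^2 - 1)) (dθ/dλ)^2 = 0
d^2θ/dλ^2 + ((-2*r^2 - 2)/(r^3 - r)) (dr/dλ)(dθ/dλ) = 0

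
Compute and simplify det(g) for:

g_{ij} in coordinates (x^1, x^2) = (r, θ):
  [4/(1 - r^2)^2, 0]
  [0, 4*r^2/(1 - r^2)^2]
For a 2×2 metric: det(g) = g_{11}·g_{22} - g_{12}·g_{21}
= (4/(1 - r^2)^2)·(4*r^2/(1 - r^2)^2) - (0)·(0)
= 16*r^2/(1 - r^2)^4 - 0
det(g) = 16*r^2/(1 - r^2)^4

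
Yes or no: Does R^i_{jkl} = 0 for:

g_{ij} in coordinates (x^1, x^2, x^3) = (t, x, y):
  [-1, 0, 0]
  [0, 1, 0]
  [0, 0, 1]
All metric components are constant, so every Christoffel symbol vanishes and R^i_{jkl} = 0.
Yes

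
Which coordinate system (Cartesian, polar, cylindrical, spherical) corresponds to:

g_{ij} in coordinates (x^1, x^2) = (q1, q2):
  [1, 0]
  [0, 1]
All components are constant and the metric is the identity, i.e. orthonormal rectilinear coordinates.
Cartesian (2D) coordinates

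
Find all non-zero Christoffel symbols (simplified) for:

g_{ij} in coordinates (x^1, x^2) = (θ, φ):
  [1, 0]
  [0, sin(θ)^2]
Using Γ^k_{ij} = (1/2) g^{km} (∂_i g_{mj} + ∂_j g_{mi} - ∂_m g_{ij}); the metric is diagonal, so only the m = k term contributes.
Non-zero symbols (using the symmetry Γ^k_{ij} = Γ^k_{ji}):
Γ^θ_{φ φ} = (1/2) g^{θθ} (∂_φ g_{θφ} + ∂_φ g_{θφ} - ∂_θ g_{φφ}) = (1/2)(1)((0) + (0) - (sin(2*θ))) = -sin(2*θ)/2
Γ^φ_{θ φ} = (1/2) g^{φφ} (∂_θ g_{φφ} + ∂_φ g_{φθ} - ∂_φ g_{θφ}) = (1/2)(1/sin(θ)^2)((sin(2*θ)) + (0) - (0)) = 1/tan(θ)
All other Christoffel symbols are zero.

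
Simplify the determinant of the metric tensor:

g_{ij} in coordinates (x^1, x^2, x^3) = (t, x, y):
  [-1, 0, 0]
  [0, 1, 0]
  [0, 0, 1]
Diagonal metric: det(g) = g_{11}·g_{22}·g_{33}
= (-1)·(1)·(1)
det(g) = -1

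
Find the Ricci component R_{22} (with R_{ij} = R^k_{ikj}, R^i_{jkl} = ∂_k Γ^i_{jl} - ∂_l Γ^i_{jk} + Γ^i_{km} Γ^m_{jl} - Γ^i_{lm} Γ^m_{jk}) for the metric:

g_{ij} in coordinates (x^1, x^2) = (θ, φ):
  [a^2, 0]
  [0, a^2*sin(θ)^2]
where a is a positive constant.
Non-zero Christoffel symbols (Γ^k_{ij} = Γ^k_{ji}):
Γ^θ_{φ φ} = -sin(2*θ)/2
Γ^φ_{θ φ} = 1/tan(θ)
R^θ_{φ θ φ} = ∂_θ Γ^θ_{φ φ} - ∂_φ Γ^θ_{φ θ} + Γ^θ_{θ m} Γ^m_{φ φ} - Γ^θ_{φ m} Γ^m_{φ θ}
  = (-cos(2*θ)) - (0) + (0) - (-cos(θ)^2) = sin(θ)^2
R^φ_{φ φ φ} = 0 (a repeated index in an antisymmetric pair)
R_{φφ} = R^θ_{φ θ φ} + R^φ_{φ φ φ} = (sin(θ)^2) + (0) = sin(θ)^2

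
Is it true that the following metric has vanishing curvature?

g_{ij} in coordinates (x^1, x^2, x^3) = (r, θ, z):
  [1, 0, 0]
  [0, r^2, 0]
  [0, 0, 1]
Non-zero Christoffel symbols:
Γ^r_{θ θ} = -r
Γ^θ_{r θ} = 1/r
Ricci tensor: R_{rr} = 0, R_{rθ} = 0, R_{rz} = 0, R_{θθ} = 0, R_{θz} = 0, R_{zz} = 0
All R_{ij} vanish; in 3 dimensions the Riemann tensor is fully determined by the Ricci tensor, so R^i_{jkl} = 0: the metric is flat (curvilinear coordinates on flat space).
Yes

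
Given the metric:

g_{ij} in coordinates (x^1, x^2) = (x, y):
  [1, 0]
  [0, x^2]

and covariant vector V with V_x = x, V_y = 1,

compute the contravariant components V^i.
Inverse metric (diagonal): g^{xx} = 1, g^{yy} = 1/x^2
V^i = g^{ij} V_j:
V^x = (1)(x) + (0)(1) = x
V^y = (0)(x) + (1/x^2)(1) = 1/x^2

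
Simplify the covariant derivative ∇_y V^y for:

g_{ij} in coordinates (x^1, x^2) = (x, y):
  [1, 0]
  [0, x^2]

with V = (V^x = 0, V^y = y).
Non-zero Christoffel symbols:
Γ^x_{y y} = -x
Γ^y_{x y} = 1/x
∇_y V^y = ∂_y V^y + Γ^y_{y j} V^j
  = (1) + (1/x)(0) + (0)(y)
  = 1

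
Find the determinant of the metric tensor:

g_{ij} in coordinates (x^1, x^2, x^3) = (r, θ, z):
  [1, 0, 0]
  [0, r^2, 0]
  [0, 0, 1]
Diagonal metric: det(g) = g_{11}·g_{22}·g_{33}
= (1)·(r^2)·(1)
det(g) = r^2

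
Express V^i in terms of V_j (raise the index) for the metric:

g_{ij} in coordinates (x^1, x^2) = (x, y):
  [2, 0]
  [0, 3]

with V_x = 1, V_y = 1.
Inverse metric (diagonal): g^{xx} = 1/2, g^{yy} = 1/3
V^i = g^{ij} V_j:
V^x = (1/2)(1) + (0)(1) = 1/2
V^y = (0)(1) + (1/3)(1) = 1/3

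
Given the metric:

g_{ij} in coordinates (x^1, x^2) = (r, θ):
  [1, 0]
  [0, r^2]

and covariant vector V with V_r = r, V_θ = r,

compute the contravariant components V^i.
Inverse metric (diagonal): g^{rr} = 1, g^{θθ} = 1/r^2
V^i = g^{ij} V_j:
V^r = (1)(r) + (0)(r) = r
V^θ = (0)(r) + (1/r^2)(r) = 1/r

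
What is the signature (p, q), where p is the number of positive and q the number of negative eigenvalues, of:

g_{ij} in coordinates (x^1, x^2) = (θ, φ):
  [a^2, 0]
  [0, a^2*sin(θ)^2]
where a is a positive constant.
The metric is diagonal, so its eigenvalues are the diagonal entries: a^2, a^2*sin(θ)^2 (at a generic point, where coordinate-dependent entries are positive).
2 positive, 0 negative.
(2, 0) - Riemannian (positive definite)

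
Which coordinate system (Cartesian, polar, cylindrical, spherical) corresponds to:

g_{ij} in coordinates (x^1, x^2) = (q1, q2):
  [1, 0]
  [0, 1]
All components are constant and the metric is the identity, i.e. orthonormal rectilinear coordinates.
Cartesian (2D) coordinates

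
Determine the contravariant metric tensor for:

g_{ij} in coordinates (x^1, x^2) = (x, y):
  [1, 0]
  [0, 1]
The metric is diagonal, so g^{ij} is diagonal with entries 1/g_{ii}: diag(1, 1).
g^{ij}:
  [1, 0]
  [0, 1]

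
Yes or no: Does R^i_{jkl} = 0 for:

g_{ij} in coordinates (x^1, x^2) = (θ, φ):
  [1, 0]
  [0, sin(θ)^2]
Non-zero Christoffel symbols:
Γ^θ_{φ φ} = -sin(2*θ)/2
Γ^φ_{θ φ} = 1/tan(θ)
Ricci tensor: R_{θθ} = 1, R_{θφ} = 0, R_{φφ} = sin(θ)^2
The Ricci tensor is non-zero, so the Riemann tensor is non-zero: not flat.
No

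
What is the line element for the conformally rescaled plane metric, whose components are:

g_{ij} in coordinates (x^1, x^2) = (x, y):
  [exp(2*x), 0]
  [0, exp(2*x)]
ds^2 = g_{ij} dx^i dx^j; only the non-zero components contribute.
ds^2 = exp(2*x) dx^2 + exp(2*x) dy^2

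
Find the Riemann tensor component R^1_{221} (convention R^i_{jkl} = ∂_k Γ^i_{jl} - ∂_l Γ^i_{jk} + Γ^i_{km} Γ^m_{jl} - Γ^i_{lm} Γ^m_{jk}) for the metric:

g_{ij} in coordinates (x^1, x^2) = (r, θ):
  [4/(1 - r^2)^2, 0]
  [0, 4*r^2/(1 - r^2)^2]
Non-zero Christoffel symbols (Γ^k_{ij} = Γ^k_{ji}):
Γ^r_{r r} = 2*r/(1 - r^2)
Γ^r_{θ θ} = (r^3 + r)/(r^2 - 1)
Γ^θ_{r θ} = (-r^2 - 1)/(r^3 - r)
R^r_{θ θ r} = ∂_θ Γ^r_{θ r} - ∂_r Γ^r_{θ θ} + Γ^r_{θ m} Γ^m_{θ r} - Γ^r_{r m} Γ^m_{θ θ}
  = (0) - ((r^4 - 4*r^2 - 1)/(r^2 - 1)^2) + (-(r^2 + 1)^2/(r^2 - 1)^2) - (-2*r^2*(r^2 + 1)/(r^2 - 1)^2) = 4*r^2/(r^2 - 1)^2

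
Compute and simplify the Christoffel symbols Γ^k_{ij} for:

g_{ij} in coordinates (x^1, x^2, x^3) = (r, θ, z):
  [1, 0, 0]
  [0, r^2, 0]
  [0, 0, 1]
Using Γ^k_{ij} = (1/2) g^{km} (∂_i g_{mj} + ∂_j g_{mi} - ∂_m g_{ij}); the metric is diagonal, so only the m = k term contributes.
Non-zero symbols (using the symmetry Γ^k_{ij} = Γ^k_{ji}):
Γ^r_{θ θ} = (1/2) g^{rr} (∂_θ g_{rθ} + ∂_θ g_{rθ} - ∂_r g_{θθ}) = (1/2)(1)((0) + (0) - (2*r)) = -r
Γ^θ_{r θ} = (1/2) g^{θθ} (∂_r g_{θθ} + ∂_θ g_{θr} - ∂_θ g_{rθ}) = (1/2)(1/r^2)((2*r) + (0) - (0)) = 1/r
All other Christoffel symbols are zero.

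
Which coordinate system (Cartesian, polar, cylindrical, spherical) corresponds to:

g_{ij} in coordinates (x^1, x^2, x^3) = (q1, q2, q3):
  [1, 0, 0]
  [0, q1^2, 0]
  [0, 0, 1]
The line element ds^2 = dq1^2 + q1^2 dq2^2 + dq3^2 is dr^2 + r^2 dθ^2 + dz^2 with q1 = r, q2 = θ, q3 = z.
cylindrical coordinates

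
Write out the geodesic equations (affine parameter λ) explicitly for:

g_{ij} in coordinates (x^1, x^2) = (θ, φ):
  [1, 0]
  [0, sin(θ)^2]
Geodesic equation: d^2x^k/dλ^2 + Γ^k_{ij} (dx^i/dλ)(dx^j/dλ) = 0.
Non-zero Christoffel symbols:
Γ^θ_{φ φ} = -sin(2*θ)/2
Γ^φ_{θ φ} = 1/tan(θ)
Substituting (the symmetric pair Γ^k_{ij}, Γ^k_{ji} combines into a factor 2):
d^2θ/dλ^2 - (sin(2*θ)/2) (dφ/dλ)^2 = 0
d^2φ/dλ^2 + (2/tan(θ)) (dθ/dλ)(dφ/dλ) = 0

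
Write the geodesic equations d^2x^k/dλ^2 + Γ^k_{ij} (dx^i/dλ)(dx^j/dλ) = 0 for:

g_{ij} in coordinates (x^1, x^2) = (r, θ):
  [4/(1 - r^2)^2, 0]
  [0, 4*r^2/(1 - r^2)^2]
Geodesic equation: d^2x^k/dλ^2 + Γ^k_{ij} (dx^i/dλ)(dx^j/dλ) = 0.
Non-zero Christoffel symbols:
Γ^r_{r r} = 2*r/(1 - r^2)
Γ^r_{θ θ} = (r^3 + r)/(r^2 - 1)
Γ^θ_{r θ} = (-r^2 - 1)/(r^3 - r)
Substituting (the symmetric pair Γ^k_{ij}, Γ^k_{ji} combines into a factor 2):
d^2r/dλ^2 + (2*r/(1 - r^2)) (dr/dλ)^2 + ((r^3 + r)/(r^2 - 1)) (dθ/dλ)^2 = 0
d^2θ/dλ^2 + ((-2*r^2 - 2)/(r^3 - r)) (dr/dλ)(dθ/dλ) = 0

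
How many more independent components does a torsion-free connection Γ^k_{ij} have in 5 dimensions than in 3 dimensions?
Independent components in n dimensions: n × n(n+1)/2 = n^2(n+1)/2.
5D: 5 × 15 = 75
3D: 3 × 6 = 18
Difference = 75 - 18 = 57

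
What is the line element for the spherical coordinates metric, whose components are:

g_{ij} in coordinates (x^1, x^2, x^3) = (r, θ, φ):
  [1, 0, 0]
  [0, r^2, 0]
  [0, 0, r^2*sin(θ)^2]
ds^2 = g_{ij} dx^i dx^j; only the non-zero components contribute.
ds^2 = dr^2 + r^2 dθ^2 + r^2*sin(θ)^2 dφ^2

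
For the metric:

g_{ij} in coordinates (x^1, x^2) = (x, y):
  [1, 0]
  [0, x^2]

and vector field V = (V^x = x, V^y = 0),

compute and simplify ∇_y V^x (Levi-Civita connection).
Non-zero Christoffel symbols:
Γ^x_{y y} = -x
Γ^y_{x y} = 1/x
∇_y V^x = ∂_y V^x + Γ^x_{y j} V^j
  = (0) + (0)(x) + (-x)(0)
  = 0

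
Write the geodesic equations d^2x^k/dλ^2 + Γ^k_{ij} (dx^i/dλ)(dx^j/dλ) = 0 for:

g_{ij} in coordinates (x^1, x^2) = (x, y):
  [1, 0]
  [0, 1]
Geodesic equation: d^2x^k/dλ^2 + Γ^k_{ij} (dx^i/dλ)(dx^j/dλ) = 0.
All Christoffel symbols vanish, so the geodesics are straight lines:
d^2x/dλ^2 = 0
d^2y/dλ^2 = 0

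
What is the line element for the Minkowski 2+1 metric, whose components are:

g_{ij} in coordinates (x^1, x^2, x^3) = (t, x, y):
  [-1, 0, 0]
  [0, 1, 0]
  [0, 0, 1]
ds^2 = g_{ij} dx^i dx^j; only the non-zero components contribute.
ds^2 = -dt^2 + dx^2 + dy^2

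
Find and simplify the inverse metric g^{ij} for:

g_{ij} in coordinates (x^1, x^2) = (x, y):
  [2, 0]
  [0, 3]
The metric is diagonal, so g^{ij} is diagonal with entries 1/g_{ii}: diag(1/2, 1/3).
g^{ij}:
  [1/2, 0]
  [0, 1/3]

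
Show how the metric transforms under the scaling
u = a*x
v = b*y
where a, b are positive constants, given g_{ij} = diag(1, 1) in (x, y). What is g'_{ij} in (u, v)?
Invert the transformation: x = u/a, y = v/b
g'_{ij} = (∂x^k/∂x'^i)(∂x^l/∂x'^j) g_{kl}; with g_{kl} = δ_{kl} this is Σ_k (∂x^k/∂x'^i)(∂x^k/∂x'^j).
Jacobian: ∂x/∂u = 1/a, ∂x/∂v = 0, ∂y/∂u = 0, ∂y/∂v = 1/b
g'_{uu} = (1/a)(1/a) + (0)(0) = 1/a^2
g'_{uv} = (1/a)(0) + (0)(1/b) = 0
g'_{vv} = (0)(0) + (1/b)(1/b) = 1/b^2
g'_{ij} = diag(1/a^2, 1/b^2)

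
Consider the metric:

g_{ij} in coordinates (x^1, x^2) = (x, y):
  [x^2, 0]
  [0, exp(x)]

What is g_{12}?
With x^1 = x, x^2 = y, g_{12} = g_{xy} is the row-1, column-2 entry of the matrix.
g_{12} = 0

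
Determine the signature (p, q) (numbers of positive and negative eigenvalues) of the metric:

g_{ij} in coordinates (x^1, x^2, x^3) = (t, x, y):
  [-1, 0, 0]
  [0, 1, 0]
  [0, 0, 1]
The metric is diagonal, so its eigenvalues are the diagonal entries: -1, 1, 1 (at a generic point, where coordinate-dependent entries are positive).
2 positive, 1 negative.
(2, 1) - Lorentzian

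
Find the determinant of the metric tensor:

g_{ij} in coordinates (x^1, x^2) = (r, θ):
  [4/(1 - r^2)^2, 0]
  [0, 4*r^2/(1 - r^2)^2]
For a 2×2 metric: det(g) = g_{11}·g_{22} - g_{12}·g_{21}
= (4/(1 - r^2)^2)·(4*r^2/(1 - r^2)^2) - (0)·(0)
= 16*r^2/(1 - r^2)^4 - 0
det(g) = 16*r^2/(1 - r^2)^4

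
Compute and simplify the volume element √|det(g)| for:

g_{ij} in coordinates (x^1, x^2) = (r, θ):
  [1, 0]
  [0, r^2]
det(g) = r^2
√|det(g)| = r
Volume element: dV = r dr dθ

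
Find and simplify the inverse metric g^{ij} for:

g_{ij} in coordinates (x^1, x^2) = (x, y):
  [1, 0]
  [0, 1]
The metric is diagonal, so g^{ij} is diagonal with entries 1/g_{ii}: diag(1, 1).
g^{ij}:
  [1, 0]
  [0, 1]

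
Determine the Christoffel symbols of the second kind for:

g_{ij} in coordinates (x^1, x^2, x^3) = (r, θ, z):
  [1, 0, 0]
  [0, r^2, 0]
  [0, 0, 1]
Using Γ^k_{ij} = (1/2) g^{km} (∂_i g_{mj} + ∂_j g_{mi} - ∂_m g_{ij}); the metric is diagonal, so only the m = k term contributes.
Non-zero symbols (using the symmetry Γ^k_{ij} = Γ^k_{ji}):
Γ^r_{θ θ} = (1/2) g^{rr} (∂_θ g_{rθ} + ∂_θ g_{rθ} - ∂_r g_{θθ}) = (1/2)(1)((0) + (0) - (2*r)) = -r
Γ^θ_{r θ} = (1/2) g^{θθ} (∂_r g_{θθ} + ∂_θ g_{θr} - ∂_θ g_{rθ}) = (1/2)(1/r^2)((2*r) + (0) - (0)) = 1/r
All other Christoffel symbols are zero.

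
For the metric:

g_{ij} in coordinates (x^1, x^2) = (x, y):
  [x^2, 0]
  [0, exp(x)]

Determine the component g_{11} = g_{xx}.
With x^1 = x, x^2 = y, g_{11} = g_{xx} is the row-1, column-1 entry of the matrix.
g_{11} = x^2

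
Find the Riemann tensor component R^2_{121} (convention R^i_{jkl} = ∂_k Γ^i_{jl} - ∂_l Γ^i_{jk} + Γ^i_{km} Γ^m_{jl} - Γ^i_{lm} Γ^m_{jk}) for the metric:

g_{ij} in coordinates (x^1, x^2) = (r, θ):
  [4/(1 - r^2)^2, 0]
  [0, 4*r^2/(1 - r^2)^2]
Non-zero Christoffel symbols (Γ^k_{ij} = Γ^k_{ji}):
Γ^r_{r r} = 2*r/(1 - r^2)
Γ^r_{θ θ} = (r^3 + r)/(r^2 - 1)
Γ^θ_{r θ} = (-r^2 - 1)/(r^3 - r)
R^θ_{r θ r} = ∂_θ Γ^θ_{r r} - ∂_r Γ^θ_{r θ} + Γ^θ_{θ m} Γ^m_{r r} - Γ^θ_{r m} Γ^m_{r θ}
  = (0) - ((r^4 + 4*r^2 - 1)/(r^3 - r)^2) + (2*(r^2 + 1)/(r^2 - 1)^2) - ((r^2 + 1)^2/(r^3 - r)^2) = -4/(r^2 - 1)^2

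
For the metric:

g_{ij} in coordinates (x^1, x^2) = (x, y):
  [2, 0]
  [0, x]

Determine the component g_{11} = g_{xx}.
With x^1 = x, x^2 = y, g_{11} = g_{xx} is the row-1, column-1 entry of the matrix.
g_{11} = 2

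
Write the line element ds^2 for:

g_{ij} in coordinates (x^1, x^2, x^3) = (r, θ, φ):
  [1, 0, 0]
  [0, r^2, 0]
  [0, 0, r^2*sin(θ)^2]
ds^2 = g_{ij} dx^i dx^j; only the non-zero components contribute.
ds^2 = dr^2 + r^2 dθ^2 + r^2*sin(θ)^2 dφ^2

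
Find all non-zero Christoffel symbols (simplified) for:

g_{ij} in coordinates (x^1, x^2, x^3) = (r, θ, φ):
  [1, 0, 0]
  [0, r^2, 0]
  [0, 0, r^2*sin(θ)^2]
Using Γ^k_{ij} = (1/2) g^{km} (∂_i g_{mj} + ∂_j g_{mi} - ∂_m g_{ij}); the metric is diagonal, so only the m = k term contributes.
Non-zero symbols (using the symmetry Γ^k_{ij} = Γ^k_{ji}):
Γ^r_{θ θ} = (1/2) g^{rr} (∂_θ g_{rθ} + ∂_θ g_{rθ} - ∂_r g_{θθ}) = (1/2)(1)((0) + (0) - (2*r)) = -r
Γ^r_{φ φ} = (1/2) g^{rr} (∂_φ g_{rφ} + ∂_φ g_{rφ} - ∂_r g_{φφ}) = (1/2)(1)((0) + (0) - (2*r*sin(θ)^2)) = -r*sin(θ)^2
Γ^θ_{r θ} = (1/2) g^{θθ} (∂_r g_{θθ} + ∂_θ g_{θr} - ∂_θ g_{rθ}) = (1/2)(1/r^2)((2*r) + (0) - (0)) = 1/r
Γ^θ_{φ φ} = (1/2) g^{θθ} (∂_φ g_{θφ} + ∂_φ g_{θφ} - ∂_θ g_{φφ}) = (1/2)(1/r^2)((0) + (0) - (r^2*sin(2*θ))) = -sin(2*θ)/2
Γ^φ_{r φ} = (1/2) g^{φφ} (∂_r g_{φφ} + ∂_φ g_{φr} - ∂_φ g_{rφ}) = (1/2)(1/(r^2*sin(θ)^2))((2*r*sin(θ)^2) + (0) - (0)) = 1/r
Γ^φ_{θ φ} = (1/2) g^{φφ} (∂_θ g_{φφ} + ∂_φ g_{φθ} - ∂_φ g_{θφ}) = (1/2)(1/(r^2*sin(θ)^2))((r^2*sin(2*θ)) + (0) - (0)) = 1/tan(θ)
All other Christoffel symbols are zero.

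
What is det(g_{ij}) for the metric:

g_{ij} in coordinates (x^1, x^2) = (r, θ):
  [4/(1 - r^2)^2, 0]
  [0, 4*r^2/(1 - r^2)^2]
For a 2×2 metric: det(g) = g_{11}·g_{22} - g_{12}·g_{21}
= (4/(1 - r^2)^2)·(4*r^2/(1 - r^2)^2) - (0)·(0)
= 16*r^2/(1 - r^2)^4 - 0
det(g) = 16*r^2/(1 - r^2)^4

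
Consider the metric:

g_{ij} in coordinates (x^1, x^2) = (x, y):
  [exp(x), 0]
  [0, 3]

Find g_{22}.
With x^1 = x, x^2 = y, g_{22} = g_{yy} is the row-2, column-2 entry of the matrix.
g_{22} = 3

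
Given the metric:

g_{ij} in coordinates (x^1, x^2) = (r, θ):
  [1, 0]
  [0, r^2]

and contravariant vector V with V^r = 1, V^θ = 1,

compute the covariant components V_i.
V_i = g_{ij} V^j:
V_r = (1)(1) + (0)(1) = 1
V_θ = (0)(1) + (r^2)(1) = r^2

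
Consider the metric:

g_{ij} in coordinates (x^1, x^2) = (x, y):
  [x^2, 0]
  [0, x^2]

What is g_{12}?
With x^1 = x, x^2 = y, g_{12} = g_{xy} is the row-1, column-2 entry of the matrix.
g_{12} = 0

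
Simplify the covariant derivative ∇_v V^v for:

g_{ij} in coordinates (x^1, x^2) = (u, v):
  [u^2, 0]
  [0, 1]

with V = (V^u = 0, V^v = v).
Non-zero Christoffel symbols:
Γ^u_{u u} = 1/u
∇_v V^v = ∂_v V^v + Γ^v_{v j} V^j
  = (1) + (0)(0) + (0)(v)
  = 1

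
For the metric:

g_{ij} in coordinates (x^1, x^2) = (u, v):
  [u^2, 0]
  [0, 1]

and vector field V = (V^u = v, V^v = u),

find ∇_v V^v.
Non-zero Christoffel symbols:
Γ^u_{u u} = 1/u
∇_v V^v = ∂_v V^v + Γ^v_{v j} V^j
  = (0) + (0)(v) + (0)(u)
  = 0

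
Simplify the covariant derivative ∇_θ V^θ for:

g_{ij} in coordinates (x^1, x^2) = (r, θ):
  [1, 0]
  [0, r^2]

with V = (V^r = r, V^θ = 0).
Non-zero Christoffel symbols:
Γ^r_{θ θ} = -r
Γ^θ_{r θ} = 1/r
∇_θ V^θ = ∂_θ V^θ + Γ^θ_{θ j} V^j
  = (0) + (1/r)(r) + (0)(0)
  = 1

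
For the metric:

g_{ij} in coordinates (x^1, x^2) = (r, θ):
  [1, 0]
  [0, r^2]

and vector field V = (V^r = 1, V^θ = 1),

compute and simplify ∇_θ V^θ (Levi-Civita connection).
Non-zero Christoffel symbols:
Γ^r_{θ θ} = -r
Γ^θ_{r θ} = 1/r
∇_θ V^θ = ∂_θ V^θ + Γ^θ_{θ j} V^j
  = (0) + (1/r)(1) + (0)(1)
  = 1/r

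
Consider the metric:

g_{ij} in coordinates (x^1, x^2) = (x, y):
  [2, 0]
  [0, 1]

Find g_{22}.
With x^1 = x, x^2 = y, g_{22} = g_{yy} is the row-2, column-2 entry of the matrix.
g_{22} = 1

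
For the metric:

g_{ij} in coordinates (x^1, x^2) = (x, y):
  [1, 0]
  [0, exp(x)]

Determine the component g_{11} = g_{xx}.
With x^1 = x, x^2 = y, g_{11} = g_{xx} is the row-1, column-1 entry of the matrix.
g_{11} = 1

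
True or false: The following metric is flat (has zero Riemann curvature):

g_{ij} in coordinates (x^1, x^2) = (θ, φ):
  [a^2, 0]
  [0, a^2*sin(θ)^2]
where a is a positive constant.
Non-zero Christoffel symbols:
Γ^θ_{φ φ} = -sin(2*θ)/2
Γ^φ_{θ φ} = 1/tan(θ)
Ricci tensor: R_{θθ} = 1, R_{θφ} = 0, R_{φφ} = sin(θ)^2
The Ricci tensor is non-zero, so the Riemann tensor is non-zero: not flat.
False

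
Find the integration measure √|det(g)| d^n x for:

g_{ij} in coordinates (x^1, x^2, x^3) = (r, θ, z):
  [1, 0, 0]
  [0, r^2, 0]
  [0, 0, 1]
det(g) = r^2
√|det(g)| = r
Volume element: dV = r dr dθ dz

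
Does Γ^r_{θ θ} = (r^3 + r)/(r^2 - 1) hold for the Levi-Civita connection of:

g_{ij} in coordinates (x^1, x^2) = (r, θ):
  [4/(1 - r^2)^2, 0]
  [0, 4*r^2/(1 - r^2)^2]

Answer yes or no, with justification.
Γ^r_{θ θ} = (1/2) g^{rr} (∂_θ g_{rθ} + ∂_θ g_{rθ} - ∂_r g_{θθ}) = (1/2)((1 - r^2)^2/4)((0) + (0) - (-8*(r^3 + r)/(r^2 - 1)^3)) = (r^3 + r)/(r^2 - 1)
This equals the proposed value (r^3 + r)/(r^2 - 1).
Yes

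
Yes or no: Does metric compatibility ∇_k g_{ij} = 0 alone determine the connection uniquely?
One also needs vanishing torsion; metric compatibility plus torsion-freeness singles out the Levi-Civita connection.
No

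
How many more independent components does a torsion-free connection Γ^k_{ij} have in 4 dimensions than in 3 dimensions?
Independent components in n dimensions: n × n(n+1)/2 = n^2(n+1)/2.
4D: 4 × 10 = 40
3D: 3 × 6 = 18
Difference = 40 - 18 = 22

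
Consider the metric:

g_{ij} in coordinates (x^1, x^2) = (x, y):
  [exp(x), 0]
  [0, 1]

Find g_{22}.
With x^1 = x, x^2 = y, g_{22} = g_{yy} is the row-2, column-2 entry of the matrix.
g_{22} = 1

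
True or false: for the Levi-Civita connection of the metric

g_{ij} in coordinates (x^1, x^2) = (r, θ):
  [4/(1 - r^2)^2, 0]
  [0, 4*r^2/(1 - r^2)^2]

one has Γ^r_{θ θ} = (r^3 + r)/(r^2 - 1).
Γ^r_{θ θ} = (1/2) g^{rr} (∂_θ g_{rθ} + ∂_θ g_{rθ} - ∂_r g_{θθ}) = (1/2)((1 - r^2)^2/4)((0) + (0) - (-8*(r^3 + r)/(r^2 - 1)^3)) = (r^3 + r)/(r^2 - 1)
This equals the proposed value (r^3 + r)/(r^2 - 1).
True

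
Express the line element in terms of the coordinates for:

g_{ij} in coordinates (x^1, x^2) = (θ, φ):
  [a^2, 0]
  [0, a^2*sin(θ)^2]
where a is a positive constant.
ds^2 = g_{ij} dx^i dx^j; only the non-zero components contribute.
ds^2 = a^2 dθ^2 + a^2*sin(θ)^2 dφ^2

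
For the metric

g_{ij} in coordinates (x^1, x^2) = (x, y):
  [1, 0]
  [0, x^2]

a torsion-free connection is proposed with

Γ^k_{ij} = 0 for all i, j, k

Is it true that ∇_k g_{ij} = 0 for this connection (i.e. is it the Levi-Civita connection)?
Using ∇_k g_{ij} = ∂_k g_{ij} - Γ^m_{ki} g_{mj} - Γ^m_{kj} g_{im}:
∇_x g_{yy} = (2*x) - (0) - (0) = 2*x ≠ 0
So the connection is not metric compatible (it is not the Levi-Civita connection).
No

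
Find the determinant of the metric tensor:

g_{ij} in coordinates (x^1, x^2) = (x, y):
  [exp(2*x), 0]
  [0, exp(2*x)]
For a 2×2 metric: det(g) = g_{11}·g_{22} - g_{12}·g_{21}
= (exp(2*x))·(exp(2*x)) - (0)·(0)
= exp(4*x) - 0
det(g) = exp(4*x)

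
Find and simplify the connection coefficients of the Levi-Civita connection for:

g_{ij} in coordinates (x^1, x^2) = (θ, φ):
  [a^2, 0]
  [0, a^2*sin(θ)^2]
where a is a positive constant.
Using Γ^k_{ij} = (1/2) g^{km} (∂_i g_{mj} + ∂_j g_{mi} - ∂_m g_{ij}); the metric is diagonal, so only the m = k term contributes.
Non-zero symbols (using the symmetry Γ^k_{ij} = Γ^k_{ji}):
Γ^θ_{φ φ} = (1/2) g^{θθ} (∂_φ g_{θφ} + ∂_φ g_{θφ} - ∂_θ g_{φφ}) = (1/2)(1/a^2)((0) + (0) - (a^2*sin(2*θ))) = -sin(2*θ)/2
Γ^φ_{θ φ} = (1/2) g^{φφ} (∂_θ g_{φφ} + ∂_φ g_{φθ} - ∂_φ g_{θφ}) = (1/2)(1/(a^2*sin(θ)^2))((a^2*sin(2*θ)) + (0) - (0)) = 1/tan(θ)
All other Christoffel symbols are zero.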